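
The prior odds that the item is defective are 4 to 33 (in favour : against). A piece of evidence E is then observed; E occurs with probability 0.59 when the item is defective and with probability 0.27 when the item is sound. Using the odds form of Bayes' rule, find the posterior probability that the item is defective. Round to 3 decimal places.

Posterior probability ≈ 0.209

Prior odds = 4/33 = 0.12121. In log-odds, ln(0.12121) = -2.1102.
Add log likelihood ratio: ln(2.1852) = 0.78170.
Posterior log-odds = -1.3285, so posterior odds = exp(-1.3285) = 0.26487. Converting, P(H|E) = 0.26487/1.2649 = 0.209.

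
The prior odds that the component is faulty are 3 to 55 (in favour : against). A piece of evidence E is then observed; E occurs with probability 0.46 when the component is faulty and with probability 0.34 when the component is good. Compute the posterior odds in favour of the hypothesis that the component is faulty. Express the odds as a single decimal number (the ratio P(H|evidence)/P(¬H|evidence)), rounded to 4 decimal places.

Posterior odds ≈ 0.0738

Prior odds = 3/55 = 0.054545. In log-odds, ln(0.054545) = -2.9087.
Add log likelihood ratio: ln(1.3529) = 0.30228.
Posterior log-odds = -2.6064, so posterior odds = exp(-2.6064) = 0.073797.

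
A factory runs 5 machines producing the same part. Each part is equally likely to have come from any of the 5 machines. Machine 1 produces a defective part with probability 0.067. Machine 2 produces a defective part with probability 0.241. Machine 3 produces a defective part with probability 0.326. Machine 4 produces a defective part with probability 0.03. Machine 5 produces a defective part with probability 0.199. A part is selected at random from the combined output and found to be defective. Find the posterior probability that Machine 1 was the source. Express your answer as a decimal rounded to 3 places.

P(defective|M1) = 0.067; P(defective|M2) = 0.241; P(defective|M3) = 0.326; P(defective|M4) = 0.03; P(defective|M5) = 0.199.
Prior × likelihood for each source: 0.2·0.067=0.01340, 0.2·0.241=0.04820, 0.2·0.326=0.06520, 0.2·0.03=0.006000, 0.2·0.199=0.03980. Summing gives P(defective) = 0.17260.
P(Machine 1 | defective) = 0.01340 / 0.17260 = 0.078.

Posterior probability ≈ 0.078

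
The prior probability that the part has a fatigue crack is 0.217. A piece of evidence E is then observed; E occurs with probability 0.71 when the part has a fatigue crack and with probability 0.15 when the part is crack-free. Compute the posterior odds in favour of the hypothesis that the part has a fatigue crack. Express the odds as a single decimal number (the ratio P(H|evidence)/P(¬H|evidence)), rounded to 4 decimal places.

Prior odds = 0.217/(1−0.217) = 0.27714.
Likelihood ratio for E = 0.71/0.15 = 4.7333.
Posterior odds = prior odds × LR = 1.3118.

Posterior odds ≈ 1.3118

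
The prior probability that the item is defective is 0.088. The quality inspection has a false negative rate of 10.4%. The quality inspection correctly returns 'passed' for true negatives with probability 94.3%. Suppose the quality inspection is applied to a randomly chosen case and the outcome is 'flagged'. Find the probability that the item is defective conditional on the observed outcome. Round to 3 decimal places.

Let H be the event that the item is defective. P(H) = 0.088, so P(¬H) = 0.912. With E the 'flagged' result, P(E|H) = 0.896 and P(E|¬H) = 0.057.
P(E) = 0.896·0.088 + 0.057·0.912 = 0.078848 + 0.051984 = 0.13083.
By Bayes' theorem, P(H|E) = 0.078848 / 0.13083 = 0.603.

P(H | E) ≈ 0.603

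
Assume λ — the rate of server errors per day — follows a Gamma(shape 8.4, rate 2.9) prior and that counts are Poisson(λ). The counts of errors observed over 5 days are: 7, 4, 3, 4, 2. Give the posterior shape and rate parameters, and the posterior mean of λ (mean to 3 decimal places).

Posterior: Gamma(shape=28.4, rate=7.9); mean ≈ 3.595

The Poisson likelihood adds the total count to the shape and the number of exposure periods to the rate. Here ∑xᵢ = 20 and n = 5, so shape 8.4→28.4 and rate 2.9→7.9.
Posterior mean = shape/rate = 28.4/7.9 = 3.595.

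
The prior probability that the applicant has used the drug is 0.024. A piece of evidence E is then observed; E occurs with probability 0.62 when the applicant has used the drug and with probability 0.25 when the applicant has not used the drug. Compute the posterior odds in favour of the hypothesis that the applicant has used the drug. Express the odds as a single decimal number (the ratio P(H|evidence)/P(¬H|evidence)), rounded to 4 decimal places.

Prior odds = 0.024/(1−0.024) = 0.024590.
Likelihood ratio for E = 0.62/0.25 = 2.4800.
Posterior odds = prior odds × LR = 0.060984.

Posterior odds ≈ 0.0610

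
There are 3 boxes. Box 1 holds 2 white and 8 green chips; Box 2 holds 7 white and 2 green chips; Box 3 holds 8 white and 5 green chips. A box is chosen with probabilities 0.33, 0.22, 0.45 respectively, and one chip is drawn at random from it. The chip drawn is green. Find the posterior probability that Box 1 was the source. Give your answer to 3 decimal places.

Posterior probability ≈ 0.543

P(green|Box 1) = 0.8; P(green|Box 2) = 0.2222; P(green|Box 3) = 0.3846.
Prior × likelihood for each source: 0.33·0.8=0.2640, 0.22·0.2222=0.04889, 0.45·0.3846=0.1731. Summing gives P(green) = 0.48597.
P(Box 1 | green) = 0.2640 / 0.48597 = 0.543.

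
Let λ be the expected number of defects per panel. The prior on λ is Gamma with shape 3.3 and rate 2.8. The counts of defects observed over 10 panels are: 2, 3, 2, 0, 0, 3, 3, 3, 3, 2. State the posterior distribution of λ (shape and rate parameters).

Posterior: Gamma(shape=24.3, rate=12.8)

The Poisson likelihood adds the total count to the shape and the number of exposure periods to the rate. Here ∑xᵢ = 21 and n = 10, so shape 3.3→24.3 and rate 2.8→12.8.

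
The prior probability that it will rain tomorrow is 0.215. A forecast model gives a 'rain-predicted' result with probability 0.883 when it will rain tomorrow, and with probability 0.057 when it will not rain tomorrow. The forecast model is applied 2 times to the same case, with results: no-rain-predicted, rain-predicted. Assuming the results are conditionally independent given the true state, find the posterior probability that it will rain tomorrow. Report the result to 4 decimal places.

Posterior P(H) ≈ 0.3449

Let H be the event that it will rain tomorrow; start with P(H) = 0.215. P('rain-predicted'|H) = 0.883, P('rain-predicted'|¬H) = 0.057.
Update on result 1 ('no-rain-predicted'): P(H) ← 0.117·0.2150 / (0.117·0.2150 + 0.943·0.7850) = 0.025155/0.76541 = 0.0329.
Update on result 2 ('rain-predicted'): P(H) ← 0.883·0.0329 / (0.883·0.0329 + 0.057·0.9671) = 0.029020/0.084146 = 0.3449.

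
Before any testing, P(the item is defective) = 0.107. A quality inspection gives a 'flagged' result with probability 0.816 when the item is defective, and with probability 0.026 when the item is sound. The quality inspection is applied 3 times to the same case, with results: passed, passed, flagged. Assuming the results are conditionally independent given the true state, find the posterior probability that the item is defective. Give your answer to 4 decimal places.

With H the event that the item is defective, the joint likelihood of the observed sequence is P(data|H) = 0.184·0.184·0.816 = 0.027626 and P(data|¬H) = 0.974·0.974·0.026 = 0.024666.
Bayes: P(H|data) = 0.107·0.027626 / (0.107·0.027626 + 0.893·0.024666) = 0.0029560/0.024982 = 0.1183.

Posterior P(H) ≈ 0.1183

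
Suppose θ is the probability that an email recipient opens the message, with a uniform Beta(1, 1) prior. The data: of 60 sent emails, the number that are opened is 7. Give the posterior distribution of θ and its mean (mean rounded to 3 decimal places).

Observing 7 successes and 53 failures updates Beta(1, 1) by adding the success and failure counts to the two shape parameters: α = 1+7 = 8, β = 1+53 = 54.
Posterior mean = α/(α+β) = 8/62 = 0.129.

Posterior: Beta(8, 54); mean ≈ 0.129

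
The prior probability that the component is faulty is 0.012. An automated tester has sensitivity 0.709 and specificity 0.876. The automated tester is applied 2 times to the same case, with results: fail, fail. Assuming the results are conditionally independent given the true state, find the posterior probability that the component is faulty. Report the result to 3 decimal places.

With H the event that the component is faulty, the joint likelihood of the observed sequence is P(data|H) = 0.709·0.709 = 0.50268 and P(data|¬H) = 0.124·0.124 = 0.015376.
Bayes: P(H|data) = 0.012·0.50268 / (0.012·0.50268 + 0.988·0.015376) = 0.0060322/0.021224 = 0.2842.

Posterior P(H) ≈ 0.284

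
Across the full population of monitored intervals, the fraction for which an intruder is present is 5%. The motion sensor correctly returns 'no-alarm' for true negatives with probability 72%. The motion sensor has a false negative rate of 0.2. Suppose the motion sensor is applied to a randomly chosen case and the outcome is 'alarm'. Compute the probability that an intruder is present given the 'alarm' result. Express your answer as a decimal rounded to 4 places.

Write H for 'an intruder is present'. Prior odds H:¬H = 0.05/0.95 = 0.052632. For the 'alarm' outcome, the likelihood ratio is 0.8/0.28 = 2.8571.
Posterior odds = 0.052632 × 2.8571 = 0.15038, so P(H|E) = 0.15038/(1+0.15038) = 0.1307.

P(H | E) ≈ 0.1307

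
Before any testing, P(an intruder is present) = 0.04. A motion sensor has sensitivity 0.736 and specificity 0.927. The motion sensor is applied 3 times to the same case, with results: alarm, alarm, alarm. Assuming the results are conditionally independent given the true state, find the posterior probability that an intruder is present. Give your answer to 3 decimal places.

Posterior P(H) ≈ 0.977

With H the event that an intruder is present, the joint likelihood of the observed sequence is P(data|H) = 0.736·0.736·0.736 = 0.39869 and P(data|¬H) = 0.073·0.073·0.073 = 0.00038902.
Bayes: P(H|data) = 0.04·0.39869 / (0.04·0.39869 + 0.96·0.00038902) = 0.015948/0.016321 = 0.9771.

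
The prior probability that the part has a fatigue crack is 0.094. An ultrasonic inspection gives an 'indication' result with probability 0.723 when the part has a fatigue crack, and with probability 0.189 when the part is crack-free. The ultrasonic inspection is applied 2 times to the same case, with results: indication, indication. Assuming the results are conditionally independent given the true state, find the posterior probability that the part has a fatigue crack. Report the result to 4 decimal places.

Posterior P(H) ≈ 0.6029

With H the event that the part has a fatigue crack, the joint likelihood of the observed sequence is P(data|H) = 0.723·0.723 = 0.52273 and P(data|¬H) = 0.189·0.189 = 0.035721.
Bayes: P(H|data) = 0.094·0.52273 / (0.094·0.52273 + 0.906·0.035721) = 0.049137/0.081500 = 0.6029.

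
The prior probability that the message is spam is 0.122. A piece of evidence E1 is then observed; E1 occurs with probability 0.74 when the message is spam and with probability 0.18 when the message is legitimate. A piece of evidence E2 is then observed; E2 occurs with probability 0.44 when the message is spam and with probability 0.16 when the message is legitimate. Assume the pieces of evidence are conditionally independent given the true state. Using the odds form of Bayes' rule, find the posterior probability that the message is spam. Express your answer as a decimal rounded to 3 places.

Prior odds = 0.122/(1−0.122) = 0.13895. In log-odds, ln(0.13895) = -1.9736.
Add log likelihood ratios: ln(4.1111) + ln(2.7500) = 2.4253.
Posterior log-odds = 0.45167, so posterior odds = exp(0.45167) = 1.5709. Converting, P(H|E) = 1.5709/2.5709 = 0.611.

Posterior probability ≈ 0.611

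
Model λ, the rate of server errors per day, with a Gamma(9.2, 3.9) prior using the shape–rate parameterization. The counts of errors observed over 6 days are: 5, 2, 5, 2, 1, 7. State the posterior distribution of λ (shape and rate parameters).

Total count ∑xᵢ = 22 over n = 6 days.
Gamma is conjugate to the Poisson likelihood: posterior is Gamma(shape = 9.2+22 = 31.2, rate = 3.9+6 = 9.9).

Posterior: Gamma(shape=31.2, rate=9.9)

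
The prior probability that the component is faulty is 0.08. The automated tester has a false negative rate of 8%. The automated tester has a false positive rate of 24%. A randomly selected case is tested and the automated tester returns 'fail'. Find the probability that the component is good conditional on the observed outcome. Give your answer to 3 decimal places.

Write H for 'the component is faulty'. Prior odds H:¬H = 0.08/0.92 = 0.086957. For the 'fail' outcome, the likelihood ratio is 0.92/0.24 = 3.8333.
Posterior odds = 0.086957 × 3.8333 = 0.33333, so P(H|E) = 0.33333/(1+0.33333) = 0.250. Then P(¬H|E) = 1 − 0.250 = 0.750.

P(¬H | E) ≈ 0.750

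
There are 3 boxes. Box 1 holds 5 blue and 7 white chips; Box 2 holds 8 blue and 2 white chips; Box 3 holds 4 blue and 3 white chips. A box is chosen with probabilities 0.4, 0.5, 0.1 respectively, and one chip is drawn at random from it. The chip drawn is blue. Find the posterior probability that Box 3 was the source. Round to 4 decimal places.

Tabulate prior·likelihood by source: [1] prior 0.4, lik 0.4167, product 0.1667; [2] prior 0.5, lik 0.8, product 0.4000; [3] prior 0.1, lik 0.5714, product 0.05714.
Normalizing constant = 0.62381; the posterior for Box 3 is its product over the sum, 0.05714/0.62381 = 0.0916.

Posterior probability ≈ 0.0916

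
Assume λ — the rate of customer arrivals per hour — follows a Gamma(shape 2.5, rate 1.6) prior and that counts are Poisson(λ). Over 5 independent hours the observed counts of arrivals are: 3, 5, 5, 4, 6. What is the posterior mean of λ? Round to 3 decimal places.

Posterior mean ≈ 3.864

The Poisson likelihood adds the total count to the shape and the number of exposure periods to the rate. Here ∑xᵢ = 23 and n = 5, so shape 2.5→25.5 and rate 1.6→6.6.
E[λ | data] = 25.5/6.6 = 3.864.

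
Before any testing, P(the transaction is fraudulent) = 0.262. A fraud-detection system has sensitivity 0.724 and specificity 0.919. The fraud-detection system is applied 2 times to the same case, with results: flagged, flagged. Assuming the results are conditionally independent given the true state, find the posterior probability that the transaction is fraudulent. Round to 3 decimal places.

With H the event that the transaction is fraudulent, the joint likelihood of the observed sequence is P(data|H) = 0.724·0.724 = 0.52418 and P(data|¬H) = 0.081·0.081 = 0.0065610.
Bayes: P(H|data) = 0.262·0.52418 / (0.262·0.52418 + 0.738·0.0065610) = 0.13733/0.14218 = 0.9659.

Posterior P(H) ≈ 0.966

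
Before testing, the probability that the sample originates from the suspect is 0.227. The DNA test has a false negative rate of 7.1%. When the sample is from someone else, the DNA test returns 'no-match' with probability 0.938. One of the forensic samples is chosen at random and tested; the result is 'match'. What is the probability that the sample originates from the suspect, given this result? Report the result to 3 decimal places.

P(H | E) ≈ 0.815

Let H be the event that the sample originates from the suspect. P(H) = 0.227, so P(¬H) = 0.773. With E the 'match' result, P(E|H) = 0.929 and P(E|¬H) = 0.062.
P(E) = 0.929·0.227 + 0.062·0.773 = 0.21088 + 0.047926 = 0.25881.
By Bayes' theorem, P(H|E) = 0.21088 / 0.25881 = 0.815.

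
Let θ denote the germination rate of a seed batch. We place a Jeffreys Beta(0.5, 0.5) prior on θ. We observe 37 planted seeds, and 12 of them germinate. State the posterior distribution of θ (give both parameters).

Posterior: Beta(12.5, 25.5)

Observing 12 successes and 25 failures updates Beta(0.5, 0.5) by adding the success and failure counts to the two shape parameters: α = 0.5+12 = 12.5, β = 0.5+25 = 25.5.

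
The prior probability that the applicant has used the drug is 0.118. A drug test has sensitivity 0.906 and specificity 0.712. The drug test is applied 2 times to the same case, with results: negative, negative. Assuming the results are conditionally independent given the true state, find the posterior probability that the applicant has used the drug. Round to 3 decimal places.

Posterior P(H) ≈ 0.002

Let H be the event that the applicant has used the drug; start with P(H) = 0.118. P('positive'|H) = 0.906, P('positive'|¬H) = 0.288.
Update on result 1 ('negative'): P(H) ← 0.094·0.1180 / (0.094·0.1180 + 0.712·0.8820) = 0.011092/0.63908 = 0.0174.
Update on result 2 ('negative'): P(H) ← 0.094·0.0174 / (0.094·0.0174 + 0.712·0.9826) = 0.0016315/0.70127 = 0.0023.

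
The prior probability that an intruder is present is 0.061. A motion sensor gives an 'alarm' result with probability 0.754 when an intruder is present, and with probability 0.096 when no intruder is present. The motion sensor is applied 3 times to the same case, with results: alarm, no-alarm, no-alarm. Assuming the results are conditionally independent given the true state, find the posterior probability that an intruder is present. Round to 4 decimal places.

Let H be the event that an intruder is present; start with P(H) = 0.061. P('alarm'|H) = 0.754, P('alarm'|¬H) = 0.096.
Update on result 1 ('alarm'): P(H) ← 0.754·0.0610 / (0.754·0.0610 + 0.096·0.9390) = 0.045994/0.13614 = 0.3378.
Update on result 2 ('no-alarm'): P(H) ← 0.246·0.3378 / (0.246·0.3378 + 0.904·0.6622) = 0.083111/0.68170 = 0.1219.
Update on result 3 ('no-alarm'): P(H) ← 0.246·0.1219 / (0.246·0.1219 + 0.904·0.8781) = 0.029992/0.82378 = 0.0364.

Posterior P(H) ≈ 0.0364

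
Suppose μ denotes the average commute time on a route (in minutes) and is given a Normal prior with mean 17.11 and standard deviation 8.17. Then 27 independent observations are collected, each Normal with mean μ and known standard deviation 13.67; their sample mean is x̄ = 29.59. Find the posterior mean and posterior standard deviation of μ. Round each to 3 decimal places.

Prior precision 1/τ₀² = 1/8.17² = 0.0149815; data precision n/σ² = 27/13.67² = 0.144486.
Posterior precision = 0.0149815 + 0.144486 = 0.159468, giving posterior SD = 1/√0.159468 = 2.504.
Posterior mean = (0.0149815·17.11 + 0.144486·29.59) / 0.159468 = 28.418.

Posterior mean ≈ 28.418; posterior SD ≈ 2.504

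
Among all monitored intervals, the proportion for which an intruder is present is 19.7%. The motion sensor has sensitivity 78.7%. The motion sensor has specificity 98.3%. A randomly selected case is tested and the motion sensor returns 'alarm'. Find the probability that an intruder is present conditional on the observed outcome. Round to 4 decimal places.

P(H | E) ≈ 0.9191

Let H be the event that an intruder is present. P(H) = 0.197, so P(¬H) = 0.803. With E the 'alarm' result, P(E|H) = 0.787 and P(E|¬H) = 0.017.
P(E) = 0.787·0.197 + 0.017·0.803 = 0.15504 + 0.013651 = 0.16869.
By Bayes' theorem, P(H|E) = 0.15504 / 0.16869 = 0.9191.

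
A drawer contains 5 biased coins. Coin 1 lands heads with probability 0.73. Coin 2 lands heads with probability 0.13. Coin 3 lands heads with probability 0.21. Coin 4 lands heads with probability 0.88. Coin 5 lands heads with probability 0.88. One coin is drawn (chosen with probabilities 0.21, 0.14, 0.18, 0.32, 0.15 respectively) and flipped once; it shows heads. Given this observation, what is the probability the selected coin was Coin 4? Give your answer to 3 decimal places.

Tabulate prior·likelihood by source: [1] prior 0.21, lik 0.73, product 0.1533; [2] prior 0.14, lik 0.13, product 0.01820; [3] prior 0.18, lik 0.21, product 0.03780; [4] prior 0.32, lik 0.88, product 0.2816; [5] prior 0.15, lik 0.88, product 0.1320.
Normalizing constant = 0.62290; the posterior for Coin 4 is its product over the sum, 0.2816/0.62290 = 0.452.

Posterior probability ≈ 0.452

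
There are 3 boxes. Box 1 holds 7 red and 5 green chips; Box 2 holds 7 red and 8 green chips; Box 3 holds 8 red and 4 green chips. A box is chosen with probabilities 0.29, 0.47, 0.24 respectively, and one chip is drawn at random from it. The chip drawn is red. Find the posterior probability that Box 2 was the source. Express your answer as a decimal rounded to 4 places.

Tabulate prior·likelihood by source: [1] prior 0.29, lik 0.5833, product 0.1692; [2] prior 0.47, lik 0.4667, product 0.2193; [3] prior 0.24, lik 0.6667, product 0.1600.
Normalizing constant = 0.54850; the posterior for Box 2 is its product over the sum, 0.2193/0.54850 = 0.3999.

Posterior probability ≈ 0.3999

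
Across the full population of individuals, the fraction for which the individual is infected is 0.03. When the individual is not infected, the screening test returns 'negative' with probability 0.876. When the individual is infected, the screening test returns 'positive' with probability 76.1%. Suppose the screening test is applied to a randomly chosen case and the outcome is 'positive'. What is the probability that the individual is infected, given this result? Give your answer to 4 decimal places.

Write H for 'the individual is infected'. Prior odds H:¬H = 0.03/0.97 = 0.030928. For the 'positive' outcome, the likelihood ratio is 0.761/0.124 = 6.1371.
Posterior odds = 0.030928 × 6.1371 = 0.18981, so P(H|E) = 0.18981/(1+0.18981) = 0.1595.

P(H | E) ≈ 0.1595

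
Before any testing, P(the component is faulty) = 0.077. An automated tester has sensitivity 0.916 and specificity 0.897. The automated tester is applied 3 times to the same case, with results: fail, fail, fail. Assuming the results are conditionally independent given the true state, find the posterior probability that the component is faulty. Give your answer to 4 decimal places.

Posterior P(H) ≈ 0.9832

Let H be the event that the component is faulty; start with P(H) = 0.077. P('fail'|H) = 0.916, P('fail'|¬H) = 0.103.
Update on result 1 ('fail'): P(H) ← 0.916·0.0770 / (0.916·0.0770 + 0.103·0.9230) = 0.070532/0.16560 = 0.4259.
Update on result 2 ('fail'): P(H) ← 0.916·0.4259 / (0.916·0.4259 + 0.103·0.5741) = 0.39014/0.44927 = 0.8684.
Update on result 3 ('fail'): P(H) ← 0.916·0.8684 / (0.916·0.8684 + 0.103·0.1316) = 0.79544/0.80900 = 0.9832.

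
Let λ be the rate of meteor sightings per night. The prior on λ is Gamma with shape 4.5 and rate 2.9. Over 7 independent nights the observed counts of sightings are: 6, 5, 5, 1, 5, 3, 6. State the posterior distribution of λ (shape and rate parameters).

Total count ∑xᵢ = 31 over n = 7 nights.
Gamma is conjugate to the Poisson likelihood: posterior is Gamma(shape = 4.5+31 = 35.5, rate = 2.9+7 = 9.9).

Posterior: Gamma(shape=35.5, rate=9.9)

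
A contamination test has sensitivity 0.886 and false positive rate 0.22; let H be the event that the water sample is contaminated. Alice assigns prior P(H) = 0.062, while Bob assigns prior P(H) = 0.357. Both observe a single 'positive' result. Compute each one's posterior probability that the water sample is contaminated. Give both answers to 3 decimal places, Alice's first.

The likelihood ratio for a 'positive' result is 0.886/0.22 = 4.0273.
Alice: prior odds 0.062/0.938 = 0.066098; posterior odds 0.26619; posterior probability 0.210.
Bob: prior odds 0.357/0.643 = 0.55521; posterior odds 2.2360; posterior probability 0.691.

Alice: 0.210; Bob: 0.691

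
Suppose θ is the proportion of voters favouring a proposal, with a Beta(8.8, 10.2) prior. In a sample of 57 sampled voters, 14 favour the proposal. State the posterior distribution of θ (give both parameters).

The binomial likelihood is conjugate to the Beta prior: with 14 successes and 43 failures, the posterior is Beta(8.8+14, 10.2+43) = Beta(22.8, 53.2).

Posterior: Beta(22.8, 53.2)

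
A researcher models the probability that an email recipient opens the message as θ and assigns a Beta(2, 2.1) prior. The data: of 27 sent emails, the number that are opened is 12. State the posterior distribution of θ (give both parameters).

The binomial likelihood is conjugate to the Beta prior: with 12 successes and 15 failures, the posterior is Beta(2+12, 2.1+15) = Beta(14, 17.1).

Posterior: Beta(14, 17.1)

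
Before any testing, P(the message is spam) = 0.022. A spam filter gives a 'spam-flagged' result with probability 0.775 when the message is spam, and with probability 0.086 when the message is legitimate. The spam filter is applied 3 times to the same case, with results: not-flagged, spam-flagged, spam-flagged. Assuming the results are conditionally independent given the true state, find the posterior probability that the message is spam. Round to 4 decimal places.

Posterior P(H) ≈ 0.3102

Let H be the event that the message is spam; start with P(H) = 0.022. P('spam-flagged'|H) = 0.775, P('spam-flagged'|¬H) = 0.086.
Update on result 1 ('not-flagged'): P(H) ← 0.225·0.0220 / (0.225·0.0220 + 0.914·0.9780) = 0.0049500/0.89884 = 0.0055.
Update on result 2 ('spam-flagged'): P(H) ← 0.775·0.0055 / (0.775·0.0055 + 0.086·0.9945) = 0.0042680/0.089794 = 0.0475.
Update on result 3 ('spam-flagged'): P(H) ← 0.775·0.0475 / (0.775·0.0475 + 0.086·0.9525) = 0.036836/0.11875 = 0.3102.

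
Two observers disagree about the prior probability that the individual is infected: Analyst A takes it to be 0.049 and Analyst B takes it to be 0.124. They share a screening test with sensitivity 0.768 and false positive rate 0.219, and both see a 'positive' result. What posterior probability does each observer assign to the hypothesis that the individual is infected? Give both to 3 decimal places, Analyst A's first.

The likelihood ratio for a 'positive' result is 0.768/0.219 = 3.5068.
Analyst A: prior odds 0.049/0.951 = 0.051525; posterior odds 0.18069; posterior probability 0.153.
Analyst B: prior odds 0.124/0.876 = 0.14155; posterior odds 0.49640; posterior probability 0.332.

Analyst A: 0.153; Analyst B: 0.332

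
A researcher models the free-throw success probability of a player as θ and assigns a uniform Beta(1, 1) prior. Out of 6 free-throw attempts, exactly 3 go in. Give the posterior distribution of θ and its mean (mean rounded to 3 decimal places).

Observing 3 successes and 3 failures updates Beta(1, 1) by adding the success and failure counts to the two shape parameters: α = 1+3 = 4, β = 1+3 = 4.
Posterior mean = α/(α+β) = 4/8 = 0.500.

Posterior: Beta(4, 4); mean ≈ 0.500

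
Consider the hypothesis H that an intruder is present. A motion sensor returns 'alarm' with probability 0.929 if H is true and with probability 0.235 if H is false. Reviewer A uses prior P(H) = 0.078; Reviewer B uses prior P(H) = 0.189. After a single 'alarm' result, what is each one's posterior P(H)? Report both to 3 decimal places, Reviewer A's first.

The likelihood ratio for an 'alarm' result is 0.929/0.235 = 3.9532.
Reviewer A: prior odds 0.078/0.922 = 0.084599; posterior odds 0.33443; posterior probability 0.251.
Reviewer B: prior odds 0.189/0.811 = 0.23305; posterior odds 0.92127; posterior probability 0.480.

Reviewer A: 0.251; Reviewer B: 0.480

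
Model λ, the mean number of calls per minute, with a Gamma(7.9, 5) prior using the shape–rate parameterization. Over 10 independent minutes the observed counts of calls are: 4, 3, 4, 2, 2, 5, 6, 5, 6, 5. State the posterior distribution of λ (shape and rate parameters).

Posterior: Gamma(shape=49.9, rate=15)

Total count ∑xᵢ = 42 over n = 10 minutes.
Gamma is conjugate to the Poisson likelihood: posterior is Gamma(shape = 7.9+42 = 49.9, rate = 5+10 = 15).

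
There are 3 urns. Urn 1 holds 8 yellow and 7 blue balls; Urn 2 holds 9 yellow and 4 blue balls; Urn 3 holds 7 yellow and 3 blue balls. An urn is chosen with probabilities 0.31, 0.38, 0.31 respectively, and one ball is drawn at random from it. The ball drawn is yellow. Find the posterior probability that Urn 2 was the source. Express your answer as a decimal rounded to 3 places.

P(yellow|Urn 1) = 0.5333; P(yellow|Urn 2) = 0.6923; P(yellow|Urn 3) = 0.7.
Prior × likelihood for each source: 0.31·0.5333=0.1653, 0.38·0.6923=0.2631, 0.31·0.7=0.2170. Summing gives P(yellow) = 0.64541.
P(Urn 2 | yellow) = 0.2631 / 0.64541 = 0.408.

Posterior probability ≈ 0.408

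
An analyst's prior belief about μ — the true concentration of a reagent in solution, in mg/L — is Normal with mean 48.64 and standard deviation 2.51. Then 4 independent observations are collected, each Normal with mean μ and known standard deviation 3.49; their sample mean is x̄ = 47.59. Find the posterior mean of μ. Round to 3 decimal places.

With known σ, the Normal prior is conjugate. Weight on the data is w = (n/σ²)/(n/σ² + 1/τ₀²) = 0.328405/(0.328405+0.158728) = 0.67416.
Posterior mean = w·x̄ + (1−w)·μ₀ = 0.67416·47.59 + 0.32584·48.64 = 47.932.

Posterior mean ≈ 47.932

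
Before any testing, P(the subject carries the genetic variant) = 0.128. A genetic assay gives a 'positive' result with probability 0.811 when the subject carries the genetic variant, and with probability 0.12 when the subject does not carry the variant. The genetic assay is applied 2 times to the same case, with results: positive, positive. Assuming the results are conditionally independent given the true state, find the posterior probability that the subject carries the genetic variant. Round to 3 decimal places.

Let H be the event that the subject carries the genetic variant; start with P(H) = 0.128. P('positive'|H) = 0.811, P('positive'|¬H) = 0.12.
Update on result 1 ('positive'): P(H) ← 0.811·0.1280 / (0.811·0.1280 + 0.12·0.8720) = 0.10381/0.20845 = 0.4980.
Update on result 2 ('positive'): P(H) ← 0.811·0.4980 / (0.811·0.4980 + 0.12·0.5020) = 0.40388/0.46412 = 0.8702.

Posterior P(H) ≈ 0.870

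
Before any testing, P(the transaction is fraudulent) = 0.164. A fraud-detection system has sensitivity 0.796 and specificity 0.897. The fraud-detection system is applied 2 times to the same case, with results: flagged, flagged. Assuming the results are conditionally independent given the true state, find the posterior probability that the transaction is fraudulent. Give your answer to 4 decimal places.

With H the event that the transaction is fraudulent, the joint likelihood of the observed sequence is P(data|H) = 0.796·0.796 = 0.63362 and P(data|¬H) = 0.103·0.103 = 0.010609.
Bayes: P(H|data) = 0.164·0.63362 / (0.164·0.63362 + 0.836·0.010609) = 0.10391/0.11278 = 0.9214.

Posterior P(H) ≈ 0.9214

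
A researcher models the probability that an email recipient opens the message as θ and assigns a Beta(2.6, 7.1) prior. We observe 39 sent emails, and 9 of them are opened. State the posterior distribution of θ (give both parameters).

The binomial likelihood is conjugate to the Beta prior: with 9 successes and 30 failures, the posterior is Beta(2.6+9, 7.1+30) = Beta(11.6, 37.1).

Posterior: Beta(11.6, 37.1)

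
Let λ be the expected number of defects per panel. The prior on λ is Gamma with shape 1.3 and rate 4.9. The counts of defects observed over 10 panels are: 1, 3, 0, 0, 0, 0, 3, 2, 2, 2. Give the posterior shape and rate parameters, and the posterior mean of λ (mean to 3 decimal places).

The Poisson likelihood adds the total count to the shape and the number of exposure periods to the rate. Here ∑xᵢ = 13 and n = 10, so shape 1.3→14.3 and rate 4.9→14.9.
E[λ | data] = 14.3/14.9 = 0.960.

Posterior: Gamma(shape=14.3, rate=14.9); mean ≈ 0.960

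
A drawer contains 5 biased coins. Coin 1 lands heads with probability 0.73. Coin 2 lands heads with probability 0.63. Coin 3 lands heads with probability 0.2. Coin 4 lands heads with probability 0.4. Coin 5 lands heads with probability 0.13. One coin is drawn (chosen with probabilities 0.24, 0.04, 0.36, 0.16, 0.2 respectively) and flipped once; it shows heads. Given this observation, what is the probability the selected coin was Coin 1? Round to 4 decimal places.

Posterior probability ≈ 0.4834

Tabulate prior·likelihood by source: [1] prior 0.24, lik 0.73, product 0.1752; [2] prior 0.04, lik 0.63, product 0.02520; [3] prior 0.36, lik 0.2, product 0.07200; [4] prior 0.16, lik 0.4, product 0.06400; [5] prior 0.2, lik 0.13, product 0.02600.
Normalizing constant = 0.36240; the posterior for Coin 1 is its product over the sum, 0.1752/0.36240 = 0.4834.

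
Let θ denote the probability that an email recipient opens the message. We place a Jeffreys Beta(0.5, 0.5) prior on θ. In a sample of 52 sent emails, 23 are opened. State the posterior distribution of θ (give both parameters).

Posterior: Beta(23.5, 29.5)

The binomial likelihood is conjugate to the Beta prior: with 23 successes and 29 failures, the posterior is Beta(0.5+23, 0.5+29) = Beta(23.5, 29.5).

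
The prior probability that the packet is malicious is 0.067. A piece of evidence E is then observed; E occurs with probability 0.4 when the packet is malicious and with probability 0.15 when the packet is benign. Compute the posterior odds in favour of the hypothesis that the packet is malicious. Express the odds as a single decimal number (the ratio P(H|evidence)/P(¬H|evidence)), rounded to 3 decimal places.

Prior odds = 0.067/(1−0.067) = 0.071811.
Likelihood ratio for E = 0.4/0.15 = 2.6667.
Posterior odds = prior odds × LR = 0.19150.

Posterior odds ≈ 0.191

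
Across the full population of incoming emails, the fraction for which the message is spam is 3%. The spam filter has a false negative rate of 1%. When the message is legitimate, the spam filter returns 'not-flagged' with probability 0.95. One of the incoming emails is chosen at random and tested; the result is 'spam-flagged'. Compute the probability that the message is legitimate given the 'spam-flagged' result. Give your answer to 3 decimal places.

Let H be the event that the message is spam. P(H) = 0.03, so P(¬H) = 0.97. With E the 'spam-flagged' result, P(E|H) = 0.99 and P(E|¬H) = 0.05.
P(E) = 0.99·0.03 + 0.05·0.97 = 0.029700 + 0.048500 = 0.078200.
By Bayes' theorem, P(H|E) = 0.029700 / 0.078200 = 0.380. Hence P(¬H|E) = 1 − 0.380 = 0.620.

P(¬H | E) ≈ 0.620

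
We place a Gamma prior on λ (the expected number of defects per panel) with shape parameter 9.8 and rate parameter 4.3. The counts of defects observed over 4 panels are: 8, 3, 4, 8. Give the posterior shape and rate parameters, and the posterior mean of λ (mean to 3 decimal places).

Posterior: Gamma(shape=32.8, rate=8.3); mean ≈ 3.952

The Poisson likelihood adds the total count to the shape and the number of exposure periods to the rate. Here ∑xᵢ = 23 and n = 4, so shape 9.8→32.8 and rate 4.3→8.3.
Posterior mean = shape/rate = 32.8/8.3 = 3.952.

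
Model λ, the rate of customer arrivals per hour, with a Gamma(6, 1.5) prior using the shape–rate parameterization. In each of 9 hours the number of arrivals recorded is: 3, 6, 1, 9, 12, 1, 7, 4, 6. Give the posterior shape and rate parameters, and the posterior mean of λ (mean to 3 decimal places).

Posterior: Gamma(shape=55, rate=10.5); mean ≈ 5.238

Total count ∑xᵢ = 49 over n = 9 hours.
Gamma is conjugate to the Poisson likelihood: posterior is Gamma(shape = 6+49 = 55, rate = 1.5+9 = 10.5).
Posterior mean = shape/rate = 55/10.5 = 5.238.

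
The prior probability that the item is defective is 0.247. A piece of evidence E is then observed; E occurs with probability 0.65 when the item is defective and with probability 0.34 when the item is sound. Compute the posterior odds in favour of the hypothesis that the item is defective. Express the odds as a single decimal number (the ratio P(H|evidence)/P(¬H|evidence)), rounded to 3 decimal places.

Posterior odds ≈ 0.627

Prior odds = 0.247/(1−0.247) = 0.32802.
Likelihood ratio for E = 0.65/0.34 = 1.9118.
Posterior odds = prior odds × LR = 0.62710.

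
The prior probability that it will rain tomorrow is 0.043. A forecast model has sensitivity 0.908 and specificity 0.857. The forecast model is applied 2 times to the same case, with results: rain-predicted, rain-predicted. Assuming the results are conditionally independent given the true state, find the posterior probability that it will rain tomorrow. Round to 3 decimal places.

Posterior P(H) ≈ 0.644

Let H be the event that it will rain tomorrow; start with P(H) = 0.043. P('rain-predicted'|H) = 0.908, P('rain-predicted'|¬H) = 0.143.
Update on result 1 ('rain-predicted'): P(H) ← 0.908·0.0430 / (0.908·0.0430 + 0.143·0.9570) = 0.039044/0.17589 = 0.2220.
Update on result 2 ('rain-predicted'): P(H) ← 0.908·0.2220 / (0.908·0.2220 + 0.143·0.7780) = 0.20155/0.31281 = 0.6443.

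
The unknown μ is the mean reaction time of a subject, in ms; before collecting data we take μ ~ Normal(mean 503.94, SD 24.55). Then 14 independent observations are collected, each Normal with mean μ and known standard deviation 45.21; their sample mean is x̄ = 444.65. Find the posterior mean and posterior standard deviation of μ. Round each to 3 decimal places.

With known σ, the Normal prior is conjugate. Weight on the data is w = (n/σ²)/(n/σ² + 1/τ₀²) = 0.00684950/(0.00684950+0.00165919) = 0.80500.
Posterior mean = w·x̄ + (1−w)·μ₀ = 0.80500·444.65 + 0.19500·503.94 = 456.212. Posterior variance = 1/(0.00684950+0.00165919) = 117.527, so SD = 10.841.

Posterior mean ≈ 456.212; posterior SD ≈ 10.841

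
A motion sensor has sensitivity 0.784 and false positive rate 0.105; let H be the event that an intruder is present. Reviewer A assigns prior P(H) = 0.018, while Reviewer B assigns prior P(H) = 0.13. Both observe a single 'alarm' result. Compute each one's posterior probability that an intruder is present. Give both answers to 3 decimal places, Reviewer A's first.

Reviewer A: 0.120; Reviewer B: 0.527

P('+'|H) = 0.784, P('+'|¬H) = 0.105.
Reviewer A: numerator 0.784·0.018 = 0.014112; evidence = 0.014112+0.105·0.982 = 0.11722; posterior = 0.120.
Reviewer B: numerator 0.784·0.13 = 0.10192; evidence = 0.10192+0.105·0.87 = 0.19327; posterior = 0.527.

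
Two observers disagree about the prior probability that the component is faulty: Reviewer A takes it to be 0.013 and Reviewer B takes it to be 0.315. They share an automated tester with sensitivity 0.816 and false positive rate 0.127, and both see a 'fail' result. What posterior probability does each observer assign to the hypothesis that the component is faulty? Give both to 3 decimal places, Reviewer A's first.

Reviewer A: 0.078; Reviewer B: 0.747

The likelihood ratio for a 'fail' result is 0.816/0.127 = 6.4252.
Reviewer A: prior odds 0.013/0.987 = 0.013171; posterior odds 0.084628; posterior probability 0.078.
Reviewer B: prior odds 0.315/0.685 = 0.45985; posterior odds 2.9547; posterior probability 0.747.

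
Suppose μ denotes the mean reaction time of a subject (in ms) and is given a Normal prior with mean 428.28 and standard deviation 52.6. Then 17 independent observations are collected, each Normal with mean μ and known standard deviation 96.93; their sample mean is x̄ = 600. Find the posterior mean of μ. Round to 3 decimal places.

With known σ, the Normal prior is conjugate. Weight on the data is w = (n/σ²)/(n/σ² + 1/τ₀²) = 0.00180939/(0.00180939+0.00036143) = 0.83350.
Posterior mean = w·x̄ + (1−w)·μ₀ = 0.83350·600 + 0.16650·428.28 = 571.409.

Posterior mean ≈ 571.409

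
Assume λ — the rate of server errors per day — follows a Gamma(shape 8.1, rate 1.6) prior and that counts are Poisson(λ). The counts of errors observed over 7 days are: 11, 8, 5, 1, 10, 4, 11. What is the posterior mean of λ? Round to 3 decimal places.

Total count ∑xᵢ = 50 over n = 7 days.
Gamma is conjugate to the Poisson likelihood: posterior is Gamma(shape = 8.1+50 = 58.1, rate = 1.6+7 = 8.6).
Posterior mean = shape/rate = 58.1/8.6 = 6.756.

Posterior mean ≈ 6.756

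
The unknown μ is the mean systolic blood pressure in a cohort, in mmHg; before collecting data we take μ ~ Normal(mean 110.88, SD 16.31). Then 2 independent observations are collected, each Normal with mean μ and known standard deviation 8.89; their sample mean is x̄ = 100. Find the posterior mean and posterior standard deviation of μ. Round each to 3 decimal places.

Prior precision 1/τ₀² = 1/16.31² = 0.00375917; data precision n/σ² = 2/8.89² = 0.0253062.
Posterior precision = 0.00375917 + 0.0253062 = 0.0290653, giving posterior SD = 1/√0.0290653 = 5.866.
Posterior mean = (0.00375917·110.88 + 0.0253062·100) / 0.0290653 = 101.407.

Posterior mean ≈ 101.407; posterior SD ≈ 5.866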